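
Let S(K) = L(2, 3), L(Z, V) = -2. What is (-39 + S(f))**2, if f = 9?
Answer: 1681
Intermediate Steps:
S(K) = -2
(-39 + S(f))**2 = (-39 - 2)**2 = (-41)**2 = 1681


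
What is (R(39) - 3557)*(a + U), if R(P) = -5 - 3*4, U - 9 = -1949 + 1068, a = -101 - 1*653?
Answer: 5811324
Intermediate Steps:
a = -754 (a = -101 - 653 = -754)
U = -872 (U = 9 + (-1949 + 1068) = 9 - 881 = -872)
R(P) = -17 (R(P) = -5 - 12 = -17)
(R(39) - 3557)*(a + U) = (-17 - 3557)*(-754 - 872) = -3574*(-1626) = 5811324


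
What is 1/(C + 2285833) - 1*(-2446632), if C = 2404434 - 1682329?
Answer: 7359317364817/3007938 ≈ 2.4466e+6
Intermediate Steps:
C = 722105
1/(C + 2285833) - 1*(-2446632) = 1/(722105 + 2285833) - 1*(-2446632) = 1/3007938 + 2446632 = 7359317364817/3007938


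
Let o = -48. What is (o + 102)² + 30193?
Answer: 33109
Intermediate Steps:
(o + 102)² + 30193 = (-48 + 102)² + 30193 = 54² + 30193 = 2916 + 30193 = 33109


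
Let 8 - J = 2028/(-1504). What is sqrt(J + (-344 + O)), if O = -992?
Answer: I*sqrt(46889174)/188 ≈ 36.423*I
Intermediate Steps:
J = 3515/376 (J = 8 - 2028/(-1504) = 8 - 2028*(-1)/1504 = 8 - 1*(-507/376) = 8 + 507/376 = 3515/376 ≈ 9.3484)
sqrt(J + (-344 + O)) = sqrt(3515/376 + (-344 - 992)) = sqrt(3515/376 - 1336) = sqrt(-498821/376) = I*sqrt(46889174)/188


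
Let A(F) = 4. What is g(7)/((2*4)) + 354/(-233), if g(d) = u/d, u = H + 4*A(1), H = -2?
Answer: -1183/932 ≈ -1.2693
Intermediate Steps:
u = 14 (u = -2 + 4*4 = -2 + 16 = 14)
g(d) = 14/d
g(7)/((2*4)) + 354/(-233) = (14/7)/((2*4)) + 354/(-233) = (14*(⅐))/8 + 354*(-1/233) = 2*(⅛) - 354/233 = ¼ - 354/233 = -1183/932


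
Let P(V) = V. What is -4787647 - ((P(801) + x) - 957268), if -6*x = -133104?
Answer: -3853364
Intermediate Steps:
x = 22184 (x = -⅙*(-133104) = 22184)
-4787647 - ((P(801) + x) - 957268) = -4787647 - ((801 + 22184) - 957268) = -4787647 - (22985 - 957268) = -4787647 - 1*(-934283) = -4787647 + 934283 = -3853364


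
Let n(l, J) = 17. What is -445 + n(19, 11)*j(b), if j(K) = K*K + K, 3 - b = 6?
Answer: -343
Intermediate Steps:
b = -3 (b = 3 - 1*6 = 3 - 6 = -3)
j(K) = K + K² (j(K) = K² + K = K + K²)
-445 + n(19, 11)*j(b) = -445 + 17*(-3*(1 - 3)) = -445 + 17*(-3*(-2)) = -445 + 17*6 = -445 + 102 = -343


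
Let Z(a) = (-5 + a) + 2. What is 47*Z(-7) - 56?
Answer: -526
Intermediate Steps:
Z(a) = -3 + a
47*Z(-7) - 56 = 47*(-3 - 7) - 56 = 47*(-10) - 56 = -470 - 56 = -526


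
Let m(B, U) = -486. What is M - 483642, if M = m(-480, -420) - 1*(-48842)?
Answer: -435286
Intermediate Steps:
M = 48356 (M = -486 - 1*(-48842) = -486 + 48842 = 48356)
M - 483642 = 48356 - 483642 = -435286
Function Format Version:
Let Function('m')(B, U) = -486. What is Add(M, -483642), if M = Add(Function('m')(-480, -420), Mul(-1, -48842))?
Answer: -435286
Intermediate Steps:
M = 48356 (M = Add(-486, Mul(-1, -48842)) = Add(-486, 48842) = 48356)
Add(M, -483642) = Add(48356, -483642) = -435286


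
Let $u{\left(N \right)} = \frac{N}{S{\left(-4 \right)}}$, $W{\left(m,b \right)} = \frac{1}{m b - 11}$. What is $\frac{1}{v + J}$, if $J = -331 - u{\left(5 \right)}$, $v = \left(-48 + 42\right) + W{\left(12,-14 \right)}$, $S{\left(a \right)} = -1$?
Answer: $- \frac{179}{59429} \approx -0.003012$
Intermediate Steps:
$W{\left(m,b \right)} = \frac{1}{-11 + b m}$ ($W{\left(m,b \right)} = \frac{1}{b m - 11} = \frac{1}{-11 + b m}$)
$u{\left(N \right)} = - N$ ($u{\left(N \right)} = \frac{N}{-1} = N \left(-1\right) = - N$)
$v = - \frac{1075}{179}$ ($v = \left(-48 + 42\right) + \frac{1}{-11 - 168} = -6 + \frac{1}{-11 - 168} = -6 + \frac{1}{-179} = -6 - \frac{1}{179} = - \frac{1075}{179} \approx -6.0056$)
$J = -326$ ($J = -331 - \left(-1\right) 5 = -331 - -5 = -331 + 5 = -326$)
$\frac{1}{v + J} = \frac{1}{- \frac{1075}{179} - 326} = \frac{1}{- \frac{59429}{179}} = - \frac{179}{59429}$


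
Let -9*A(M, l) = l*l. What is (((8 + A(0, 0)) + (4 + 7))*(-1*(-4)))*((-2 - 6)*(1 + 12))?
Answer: -7904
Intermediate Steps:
A(M, l) = -l²/9 (A(M, l) = -l*l/9 = -l²/9)
(((8 + A(0, 0)) + (4 + 7))*(-1*(-4)))*((-2 - 6)*(1 + 12)) = (((8 - ⅑*0²) + (4 + 7))*(-1*(-4)))*((-2 - 6)*(1 + 12)) = (((8 - ⅑*0) + 11)*4)*(-8*13) = (((8 + 0) + 11)*4)*(-104) = ((8 + 11)*4)*(-104) = (19*4)*(-104) = 76*(-104) = -7904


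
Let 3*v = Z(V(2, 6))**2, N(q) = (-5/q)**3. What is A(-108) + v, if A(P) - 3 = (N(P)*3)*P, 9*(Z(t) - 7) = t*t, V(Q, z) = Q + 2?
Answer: 111395/3888 ≈ 28.651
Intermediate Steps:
N(q) = -125/q**3
V(Q, z) = 2 + Q
Z(t) = 7 + t**2/9 (Z(t) = 7 + (t*t)/9 = 7 + t**2/9)
A(P) = 3 - 375/P**2 (A(P) = 3 + (-125/P**3*3)*P = 3 + (-375/P**3)*P = 3 - 375/P**2)
v = 6241/243 (v = (7 + (2 + 2)**2/9)**2/3 = (7 + (1/9)*4**2)**2/3 = (7 + (1/9)*16)**2/3 = (7 + 16/9)**2/3 = (79/9)**2/3 = (1/3)*(6241/81) = 6241/243 ≈ 25.683)
A(-108) + v = (3 - 375/(-108)**2) + 6241/243 = (3 - 375*1/11664) + 6241/243 = (3 - 125/3888) + 6241/243 = 11539/3888 + 6241/243 = 111395/3888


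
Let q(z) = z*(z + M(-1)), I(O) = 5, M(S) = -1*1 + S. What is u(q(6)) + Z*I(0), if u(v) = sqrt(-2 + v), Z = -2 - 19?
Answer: -105 + sqrt(22) ≈ -100.31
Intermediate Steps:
M(S) = -1 + S
q(z) = z*(-2 + z) (q(z) = z*(z + (-1 - 1)) = z*(z - 2) = z*(-2 + z))
Z = -21
u(q(6)) + Z*I(0) = sqrt(-2 + 6*(-2 + 6)) - 21*5 = sqrt(-2 + 6*4) - 105 = sqrt(-2 + 24) - 105 = sqrt(22) - 105 = -105 + sqrt(22)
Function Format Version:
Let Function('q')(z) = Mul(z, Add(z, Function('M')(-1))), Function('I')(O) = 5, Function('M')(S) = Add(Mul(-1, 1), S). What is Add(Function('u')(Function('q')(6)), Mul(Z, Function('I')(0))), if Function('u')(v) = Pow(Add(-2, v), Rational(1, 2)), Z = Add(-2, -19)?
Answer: Add(-105, Pow(22, Rational(1, 2))) ≈ -100.31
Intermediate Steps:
Function('M')(S) = Add(-1, S)
Function('q')(z) = Mul(z, Add(-2, z)) (Function('q')(z) = Mul(z, Add(z, Add(-1, -1))) = Mul(z, Add(z, -2)) = Mul(z, Add(-2, z)))
Z = -21
Add(Function('u')(Function('q')(6)), Mul(Z, Function('I')(0))) = Add(Pow(Add(-2, Mul(6, Add(-2, 6))), Rational(1, 2)), Mul(-21, 5)) = Add(Pow(Add(-2, Mul(6, 4)), Rational(1, 2)), -105) = Add(Pow(Add(-2, 24), Rational(1, 2)), -105) = Add(Pow(22, Rational(1, 2)), -105) = Add(-105, Pow(22, Rational(1, 2)))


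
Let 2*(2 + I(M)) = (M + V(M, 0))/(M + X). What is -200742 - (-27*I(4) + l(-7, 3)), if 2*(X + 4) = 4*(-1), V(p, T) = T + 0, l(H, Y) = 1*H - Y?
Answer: -200813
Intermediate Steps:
l(H, Y) = H - Y
V(p, T) = T
X = -6 (X = -4 + (4*(-1))/2 = -4 + (½)*(-4) = -4 - 2 = -6)
I(M) = -2 + M/(2*(-6 + M)) (I(M) = -2 + ((M + 0)/(M - 6))/2 = -2 + (M/(-6 + M))/2 = -2 + M/(2*(-6 + M)))
-200742 - (-27*I(4) + l(-7, 3)) = -200742 - (-81*(8 - 1*4)/(2*(-6 + 4)) + (-7 - 1*3)) = -200742 - (-81*(8 - 4)/(2*(-2)) + (-7 - 3)) = -200742 - (-81*(-1)*4/(2*2) - 10) = -200742 - (-27*(-3) - 10) = -200742 - (81 - 10) = -200742 - 1*71 = -200742 - 71 = -200813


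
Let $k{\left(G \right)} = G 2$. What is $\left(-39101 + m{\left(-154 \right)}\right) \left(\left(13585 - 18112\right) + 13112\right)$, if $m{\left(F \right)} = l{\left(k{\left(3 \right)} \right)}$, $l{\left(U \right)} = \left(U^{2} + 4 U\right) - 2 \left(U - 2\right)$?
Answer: $-335235665$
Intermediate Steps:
$k{\left(G \right)} = 2 G$
$l{\left(U \right)} = 4 + U^{2} + 2 U$ ($l{\left(U \right)} = \left(U^{2} + 4 U\right) - 2 \left(-2 + U\right) = \left(U^{2} + 4 U\right) - \left(-4 + 2 U\right) = 4 + U^{2} + 2 U$)
$m{\left(F \right)} = 52$ ($m{\left(F \right)} = 4 + \left(2 \cdot 3\right)^{2} + 2 \cdot 2 \cdot 3 = 4 + 6^{2} + 2 \cdot 6 = 4 + 36 + 12 = 52$)
$\left(-39101 + m{\left(-154 \right)}\right) \left(\left(13585 - 18112\right) + 13112\right) = \left(-39101 + 52\right) \left(\left(13585 - 18112\right) + 13112\right) = - 39049 \left(\left(13585 - 18112\right) + 13112\right) = - 39049 \left(-4527 + 13112\right) = \left(-39049\right) 8585 = -335235665$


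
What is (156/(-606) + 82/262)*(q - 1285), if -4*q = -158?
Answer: -1830885/26462 ≈ -69.189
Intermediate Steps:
q = 79/2 (q = -1/4*(-158) = 79/2 ≈ 39.500)
(156/(-606) + 82/262)*(q - 1285) = (156/(-606) + 82/262)*(79/2 - 1285) = (156*(-1/606) + 82*(1/262))*(-2491/2) = (-26/101 + 41/131)*(-2491/2) = (735/13231)*(-2491/2) = -1830885/26462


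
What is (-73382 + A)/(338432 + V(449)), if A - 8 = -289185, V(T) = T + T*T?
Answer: -362559/540482 ≈ -0.67081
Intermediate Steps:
V(T) = T + T**2
A = -289177 (A = 8 - 289185 = -289177)
(-73382 + A)/(338432 + V(449)) = (-73382 - 289177)/(338432 + 449*(1 + 449)) = -362559/(338432 + 449*450) = -362559/(338432 + 202050) = -362559/540482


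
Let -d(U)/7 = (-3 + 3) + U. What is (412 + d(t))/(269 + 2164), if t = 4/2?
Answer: 398/2433 ≈ 0.16358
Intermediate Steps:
t = 2 (t = 4*(½) = 2)
d(U) = -7*U (d(U) = -7*((-3 + 3) + U) = -7*(0 + U) = -7*U)
(412 + d(t))/(269 + 2164) = (412 - 7*2)/(269 + 2164) = (412 - 14)/2433 = 398*(1/2433) = 398/2433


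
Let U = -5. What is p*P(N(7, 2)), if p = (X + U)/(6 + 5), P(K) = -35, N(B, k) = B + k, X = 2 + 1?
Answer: 70/11 ≈ 6.3636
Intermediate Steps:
X = 3
p = -2/11 (p = (3 - 5)/(6 + 5) = -2/11 ≈ -0.18182)
p*P(N(7, 2)) = -2/11*(-35) = 70/11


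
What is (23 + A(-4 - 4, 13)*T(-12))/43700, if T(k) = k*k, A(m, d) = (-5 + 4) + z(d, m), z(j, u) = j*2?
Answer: 3623/43700 ≈ 0.082906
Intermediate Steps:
z(j, u) = 2*j
A(m, d) = -1 + 2*d (A(m, d) = (-5 + 4) + 2*d = -1 + 2*d)
T(k) = k**2
(23 + A(-4 - 4, 13)*T(-12))/43700 = (23 + (-1 + 2*13)*(-12)**2)/43700 = (23 + (-1 + 26)*144)*(1/43700) = (23 + 25*144)*(1/43700) = (23 + 3600)*(1/43700) = 3623*(1/43700) = 3623/43700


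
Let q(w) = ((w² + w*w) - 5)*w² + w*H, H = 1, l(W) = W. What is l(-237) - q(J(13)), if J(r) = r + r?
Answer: -910835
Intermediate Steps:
J(r) = 2*r
q(w) = w + w²*(-5 + 2*w²) (q(w) = ((w² + w*w) - 5)*w² + w*1 = ((w² + w²) - 5)*w² + w = (2*w² - 5)*w² + w = (-5 + 2*w²)*w² + w = w²*(-5 + 2*w²) + w = w + w²*(-5 + 2*w²))
l(-237) - q(J(13)) = -237 - 2*13*(1 - 10*13 + 2*(2*13)³) = -237 - 26*(1 - 5*26 + 2*26³) = -237 - 26*(1 - 130 + 2*17576) = -237 - 26*(1 - 130 + 35152) = -237 - 26*35023 = -237 - 1*910598 = -237 - 910598 = -910835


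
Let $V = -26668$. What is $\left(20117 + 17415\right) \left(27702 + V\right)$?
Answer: $38808088$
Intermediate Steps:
$\left(20117 + 17415\right) \left(27702 + V\right) = \left(20117 + 17415\right) \left(27702 - 26668\right) = 37532 \cdot 1034 = 38808088$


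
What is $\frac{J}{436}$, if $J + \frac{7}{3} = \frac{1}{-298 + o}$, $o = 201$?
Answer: $- \frac{341}{63438} \approx -0.0053753$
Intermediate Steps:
$J = - \frac{682}{291}$ ($J = - \frac{7}{3} + \frac{1}{-298 + 201} = - \frac{7}{3} + \frac{1}{-97} = - \frac{7}{3} - \frac{1}{97} = - \frac{682}{291} \approx -2.3436$)
$\frac{J}{436} = - \frac{682}{291 \cdot 436} = \left(- \frac{682}{291}\right) \frac{1}{436} = - \frac{341}{63438}$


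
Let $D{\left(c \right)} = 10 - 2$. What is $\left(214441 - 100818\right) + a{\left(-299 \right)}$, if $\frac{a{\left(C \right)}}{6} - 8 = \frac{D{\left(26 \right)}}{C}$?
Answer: $\frac{33987581}{299} \approx 1.1367 \cdot 10^{5}$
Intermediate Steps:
$D{\left(c \right)} = 8$
$a{\left(C \right)} = 48 + \frac{48}{C}$ ($a{\left(C \right)} = 48 + 6 \frac{8}{C} = 48 + \frac{48}{C}$)
$\left(214441 - 100818\right) + a{\left(-299 \right)} = \left(214441 - 100818\right) + \left(48 + \frac{48}{-299}\right) = 113623 + \left(48 + 48 \left(- \frac{1}{299}\right)\right) = 113623 + \left(48 - \frac{48}{299}\right) = 113623 + \frac{14304}{299} = \frac{33987581}{299}$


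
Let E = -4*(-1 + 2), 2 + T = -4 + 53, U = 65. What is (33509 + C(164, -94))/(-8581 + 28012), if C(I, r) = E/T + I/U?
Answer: 102377443/59361705 ≈ 1.7246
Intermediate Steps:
T = 47 (T = -2 + (-4 + 53) = -2 + 49 = 47)
E = -4 (E = -4*1 = -4)
C(I, r) = -4/47 + I/65
(33509 + C(164, -94))/(-8581 + 28012) = (33509 + (-4/47 + (1/65)*164))/(-8581 + 28012) = (33509 + (-4/47 + 164/65))/19431 = (33509 + 7448/3055)*(1/19431) = (102377443/3055)*(1/19431) = 102377443/59361705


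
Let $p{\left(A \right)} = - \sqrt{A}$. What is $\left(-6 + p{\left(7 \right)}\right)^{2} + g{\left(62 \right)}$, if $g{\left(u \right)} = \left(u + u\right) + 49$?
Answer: $216 + 12 \sqrt{7} \approx 247.75$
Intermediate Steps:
$g{\left(u \right)} = 49 + 2 u$ ($g{\left(u \right)} = 2 u + 49 = 49 + 2 u$)
$\left(-6 + p{\left(7 \right)}\right)^{2} + g{\left(62 \right)} = \left(-6 - \sqrt{7}\right)^{2} + \left(49 + 2 \cdot 62\right) = \left(-6 - \sqrt{7}\right)^{2} + \left(49 + 124\right) = \left(-6 - \sqrt{7}\right)^{2} + 173 = 173 + \left(-6 - \sqrt{7}\right)^{2}$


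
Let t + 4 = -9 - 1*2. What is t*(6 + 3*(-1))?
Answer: -45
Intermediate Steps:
t = -15 (t = -4 + (-9 - 1*2) = -4 + (-9 - 2) = -4 - 11 = -15)
t*(6 + 3*(-1)) = -15*(6 + 3*(-1)) = -15*(6 - 3) = -15*3 = -45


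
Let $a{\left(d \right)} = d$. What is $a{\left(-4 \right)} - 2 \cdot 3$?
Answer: $-10$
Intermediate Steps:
$a{\left(-4 \right)} - 2 \cdot 3 = -4 - 2 \cdot 3 = -4 - 6 = -10$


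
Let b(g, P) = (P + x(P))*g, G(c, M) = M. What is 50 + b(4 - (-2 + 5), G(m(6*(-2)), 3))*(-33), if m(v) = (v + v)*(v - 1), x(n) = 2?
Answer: -115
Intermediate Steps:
m(v) = 2*v*(-1 + v) (m(v) = (2*v)*(-1 + v) = 2*v*(-1 + v))
b(g, P) = g*(2 + P) (b(g, P) = (P + 2)*g = (2 + P)*g = g*(2 + P))
50 + b(4 - (-2 + 5), G(m(6*(-2)), 3))*(-33) = 50 + ((4 - (-2 + 5))*(2 + 3))*(-33) = 50 + ((4 - 1*3)*5)*(-33) = 50 + ((4 - 3)*5)*(-33) = 50 + (1*5)*(-33) = 50 + 5*(-33) = 50 - 165 = -115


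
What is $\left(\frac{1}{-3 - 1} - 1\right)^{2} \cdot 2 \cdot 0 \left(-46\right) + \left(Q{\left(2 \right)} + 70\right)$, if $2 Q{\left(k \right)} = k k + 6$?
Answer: $75$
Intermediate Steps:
$Q{\left(k \right)} = 3 + \frac{k^{2}}{2}$ ($Q{\left(k \right)} = \frac{k k + 6}{2} = \frac{k^{2} + 6}{2} = \frac{6 + k^{2}}{2} = 3 + \frac{k^{2}}{2}$)
$\left(\frac{1}{-3 - 1} - 1\right)^{2} \cdot 2 \cdot 0 \left(-46\right) + \left(Q{\left(2 \right)} + 70\right) = \left(\frac{1}{-3 - 1} - 1\right)^{2} \cdot 2 \cdot 0 \left(-46\right) + \left(\left(3 + \frac{2^{2}}{2}\right) + 70\right) = \left(\frac{1}{-4} - 1\right)^{2} \cdot 0 \left(-46\right) + \left(\left(3 + \frac{1}{2} \cdot 4\right) + 70\right) = \left(- \frac{1}{4} - 1\right)^{2} \cdot 0 \left(-46\right) + \left(\left(3 + 2\right) + 70\right) = \left(- \frac{5}{4}\right)^{2} \cdot 0 \left(-46\right) + \left(5 + 70\right) = \frac{25}{16} \cdot 0 \left(-46\right) + 75 = 0 \left(-46\right) + 75 = 0 + 75 = 75$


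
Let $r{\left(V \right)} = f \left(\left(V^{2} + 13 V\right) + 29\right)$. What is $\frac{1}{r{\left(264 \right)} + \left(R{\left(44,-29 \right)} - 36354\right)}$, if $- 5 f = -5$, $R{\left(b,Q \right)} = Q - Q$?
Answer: $\frac{1}{36803} \approx 2.7172 \cdot 10^{-5}$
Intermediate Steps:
$R{\left(b,Q \right)} = 0$
$f = 1$ ($f = \left(- \frac{1}{5}\right) \left(-5\right) = 1$)
$r{\left(V \right)} = 29 + V^{2} + 13 V$ ($r{\left(V \right)} = 1 \left(\left(V^{2} + 13 V\right) + 29\right) = 1 \left(29 + V^{2} + 13 V\right) = 29 + V^{2} + 13 V$)
$\frac{1}{r{\left(264 \right)} + \left(R{\left(44,-29 \right)} - 36354\right)} = \frac{1}{\left(29 + 264^{2} + 13 \cdot 264\right) + \left(0 - 36354\right)} = \frac{1}{\left(29 + 69696 + 3432\right) - 36354} = \frac{1}{73157 - 36354} = \frac{1}{36803}$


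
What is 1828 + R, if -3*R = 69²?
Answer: 241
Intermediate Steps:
R = -1587 (R = -⅓*69² = -⅓*4761 = -1587)
1828 + R = 1828 - 1587 = 241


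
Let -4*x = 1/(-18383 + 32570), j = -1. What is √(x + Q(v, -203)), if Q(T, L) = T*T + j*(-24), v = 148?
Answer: √17653879218741/28374 ≈ 148.08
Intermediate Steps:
Q(T, L) = 24 + T² (Q(T, L) = T*T - 1*(-24) = T² + 24 = 24 + T²)
x = -1/56748 (x = -1/(4*(-18383 + 32570)) = -¼/14187 = -¼*1/14187 = -1/56748 ≈ -1.7622e-5)
√(x + Q(v, -203)) = √(-1/56748 + (24 + 148²)) = √(-1/56748 + (24 + 21904)) = √(-1/56748 + 21928) = √(1244370143/56748) = √17653879218741/28374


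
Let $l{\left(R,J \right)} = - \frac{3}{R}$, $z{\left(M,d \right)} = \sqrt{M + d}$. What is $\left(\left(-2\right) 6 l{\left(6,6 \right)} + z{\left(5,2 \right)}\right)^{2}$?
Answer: $\left(6 + \sqrt{7}\right)^{2} \approx 74.749$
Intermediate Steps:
$\left(\left(-2\right) 6 l{\left(6,6 \right)} + z{\left(5,2 \right)}\right)^{2} = \left(\left(-2\right) 6 \left(- \frac{3}{6}\right) + \sqrt{5 + 2}\right)^{2} = \left(- 12 \left(\left(-3\right) \frac{1}{6}\right) + \sqrt{7}\right)^{2} = \left(\left(-12\right) \left(- \frac{1}{2}\right) + \sqrt{7}\right)^{2} = \left(6 + \sqrt{7}\right)^{2}$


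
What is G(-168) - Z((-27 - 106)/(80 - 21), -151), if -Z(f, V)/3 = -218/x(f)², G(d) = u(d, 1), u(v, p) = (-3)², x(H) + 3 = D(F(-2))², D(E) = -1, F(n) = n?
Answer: -309/2 ≈ -154.50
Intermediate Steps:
x(H) = -2 (x(H) = -3 + (-1)² = -3 + 1 = -2)
u(v, p) = 9
G(d) = 9
Z(f, V) = 327/2 (Z(f, V) = -(-654)/((-2)²) = -(-654)/4 = -3*(-109/2) = 327/2)
G(-168) - Z((-27 - 106)/(80 - 21), -151) = 9 - 1*327/2 = 9 - 327/2 = -309/2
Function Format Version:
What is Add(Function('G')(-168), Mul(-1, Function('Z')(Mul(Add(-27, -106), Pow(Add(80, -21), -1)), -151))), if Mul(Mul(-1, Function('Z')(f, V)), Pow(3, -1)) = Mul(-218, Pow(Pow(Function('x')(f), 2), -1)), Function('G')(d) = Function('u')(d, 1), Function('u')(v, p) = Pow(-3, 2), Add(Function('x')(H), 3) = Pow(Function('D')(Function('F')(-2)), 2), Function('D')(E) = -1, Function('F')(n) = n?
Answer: Rational(-309, 2) ≈ -154.50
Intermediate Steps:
Function('x')(H) = -2 (Function('x')(H) = Add(-3, Pow(-1, 2)) = Add(-3, 1) = -2)
Function('u')(v, p) = 9
Function('G')(d) = 9
Function('Z')(f, V) = Rational(327, 2) (Function('Z')(f, V) = Mul(-3, Mul(-218, Pow(Pow(-2, 2), -1))) = Mul(-3, Mul(-218, Pow(4, -1))) = Mul(-3, Mul(-218, Rational(1, 4))) = Mul(-3, Rational(-109, 2)) = Rational(327, 2))
Add(Function('G')(-168), Mul(-1, Function('Z')(Mul(Add(-27, -106), Pow(Add(80, -21), -1)), -151))) = Add(9, Mul(-1, Rational(327, 2))) = Add(9, Rational(-327, 2)) = Rational(-309, 2)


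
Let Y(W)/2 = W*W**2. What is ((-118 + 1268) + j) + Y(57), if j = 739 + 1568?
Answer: 373843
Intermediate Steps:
j = 2307
Y(W) = 2*W**3 (Y(W) = 2*(W*W**2) = 2*W**3)
((-118 + 1268) + j) + Y(57) = ((-118 + 1268) + 2307) + 2*57**3 = (1150 + 2307) + 2*185193 = 3457 + 370386 = 373843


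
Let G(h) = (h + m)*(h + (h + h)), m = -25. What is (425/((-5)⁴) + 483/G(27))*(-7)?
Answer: -34601/1350 ≈ -25.630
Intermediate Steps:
G(h) = 3*h*(-25 + h) (G(h) = (h - 25)*(h + (h + h)) = (-25 + h)*(h + 2*h) = (-25 + h)*(3*h) = 3*h*(-25 + h))
(425/((-5)⁴) + 483/G(27))*(-7) = (425/((-5)⁴) + 483/((3*27*(-25 + 27))))*(-7) = (425/625 + 483/((3*27*2)))*(-7) = (425*(1/625) + 483/162)*(-7) = (17/25 + 483*(1/162))*(-7) = (17/25 + 161/54)*(-7) = (4943/1350)*(-7) = -34601/1350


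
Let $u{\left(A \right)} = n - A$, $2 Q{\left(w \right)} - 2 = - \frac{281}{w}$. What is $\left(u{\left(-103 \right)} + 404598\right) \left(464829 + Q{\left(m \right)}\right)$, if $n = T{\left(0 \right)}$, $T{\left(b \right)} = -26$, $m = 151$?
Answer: $\frac{56807620521825}{302} \approx 1.881 \cdot 10^{11}$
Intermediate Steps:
$n = -26$
$Q{\left(w \right)} = 1 - \frac{281}{2 w}$ ($Q{\left(w \right)} = 1 + \frac{\left(-281\right) \frac{1}{w}}{2} = 1 - \frac{281}{2 w}$)
$u{\left(A \right)} = -26 - A$
$\left(u{\left(-103 \right)} + 404598\right) \left(464829 + Q{\left(m \right)}\right) = \left(\left(-26 - -103\right) + 404598\right) \left(464829 + \frac{- \frac{281}{2} + 151}{151}\right) = \left(\left(-26 + 103\right) + 404598\right) \left(464829 + \frac{1}{151} \cdot \frac{21}{2}\right) = \left(77 + 404598\right) \left(464829 + \frac{21}{302}\right) = 404675 \cdot \frac{140378379}{302} = \frac{56807620521825}{302}$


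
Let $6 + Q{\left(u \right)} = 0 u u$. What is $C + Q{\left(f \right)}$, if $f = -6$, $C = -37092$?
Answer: $-37098$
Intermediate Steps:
$Q{\left(u \right)} = -6$ ($Q{\left(u \right)} = -6 + 0 u u = -6 + 0 u = -6 + 0 = -6$)
$C + Q{\left(f \right)} = -37092 - 6 = -37098$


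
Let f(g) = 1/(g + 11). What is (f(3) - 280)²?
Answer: 15358561/196 ≈ 78360.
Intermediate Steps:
f(g) = 1/(11 + g)
(f(3) - 280)² = (1/(11 + 3) - 280)² = (1/14 - 280)² = (-3919/14)² = 15358561/196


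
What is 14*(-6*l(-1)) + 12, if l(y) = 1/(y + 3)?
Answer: -30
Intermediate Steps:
l(y) = 1/(3 + y)
14*(-6*l(-1)) + 12 = 14*(-6/(3 - 1)) + 12 = 14*(-6/2) + 12 = 14*(-6*½) + 12 = 14*(-3) + 12 = -42 + 12 = -30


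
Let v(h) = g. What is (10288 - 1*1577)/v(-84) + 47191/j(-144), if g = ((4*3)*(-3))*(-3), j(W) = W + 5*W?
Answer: 7499/288 ≈ 26.038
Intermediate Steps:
j(W) = 6*W
g = 108 (g = (12*(-3))*(-3) = -36*(-3) = 108)
v(h) = 108
(10288 - 1*1577)/v(-84) + 47191/j(-144) = (10288 - 1*1577)/108 + 47191/((6*(-144))) = (10288 - 1577)*(1/108) + 47191/(-864) = 8711*(1/108) + 47191*(-1/864) = 8711/108 - 47191/864 = 7499/288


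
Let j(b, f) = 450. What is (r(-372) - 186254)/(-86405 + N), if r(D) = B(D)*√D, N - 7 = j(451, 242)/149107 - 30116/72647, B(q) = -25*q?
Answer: 1008768075678083/467941409824202 - 50369619464850*I*√93/233970704912101 ≈ 2.1558 - 2.0761*I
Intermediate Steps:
N = 71367418341/10832176229 (N = 7 + (450/149107 - 30116/72647) = 7 - 4457815262/10832176229 = 71367418341/10832176229 ≈ 6.5885)
r(D) = -25*D^(3/2) (r(D) = (-25*D)*√D = -25*D^(3/2))
(r(-372) - 186254)/(-86405 + N) = (-(-18600)*I*√93 - 186254)/(-86405 + 71367418341/10832176229) = (-(-18600)*I*√93 - 186254)/(-935882819648404/10832176229) = (18600*I*√93 - 186254)*(-10832176229/935882819648404) = (-186254 + 18600*I*√93)*(-10832176229/935882819648404) = 1008768075678083/467941409824202 - 50369619464850*I*√93/233970704912101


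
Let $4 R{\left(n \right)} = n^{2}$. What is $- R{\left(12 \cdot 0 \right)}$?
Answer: $0$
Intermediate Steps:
$R{\left(n \right)} = \frac{n^{2}}{4}$
$- R{\left(12 \cdot 0 \right)} = - \frac{\left(12 \cdot 0\right)^{2}}{4} = - \frac{0^{2}}{4} = - \frac{0}{4} = \left(-1\right) 0 = 0$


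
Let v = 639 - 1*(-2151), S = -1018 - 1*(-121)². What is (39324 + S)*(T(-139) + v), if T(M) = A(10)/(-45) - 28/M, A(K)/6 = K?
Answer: 27521401070/417 ≈ 6.5999e+7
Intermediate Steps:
A(K) = 6*K
T(M) = -4/3 - 28/M (T(M) = (6*10)/(-45) - 28/M = 60*(-1/45) - 28/M = -4/3 - 28/M)
S = -15659 (S = -1018 - 1*14641 = -1018 - 14641 = -15659)
v = 2790 (v = 639 + 2151 = 2790)
(39324 + S)*(T(-139) + v) = (39324 - 15659)*((-4/3 - 28/(-139)) + 2790) = 23665*((-4/3 - 28*(-1/139)) + 2790) = 23665*((-4/3 + 28/139) + 2790) = 23665*(-472/417 + 2790) = 23665*(1162958/417) = 27521401070/417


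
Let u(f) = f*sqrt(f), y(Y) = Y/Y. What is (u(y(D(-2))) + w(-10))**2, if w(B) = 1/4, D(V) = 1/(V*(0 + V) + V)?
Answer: 25/16 ≈ 1.5625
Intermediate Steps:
D(V) = 1/(V + V**2) (D(V) = 1/(V*V + V) = 1/(V**2 + V) = 1/(V + V**2))
y(Y) = 1
u(f) = f**(3/2)
w(B) = 1/4
(u(y(D(-2))) + w(-10))**2 = (1**(3/2) + 1/4)**2 = (1 + 1/4)**2 = (5/4)**2 = 25/16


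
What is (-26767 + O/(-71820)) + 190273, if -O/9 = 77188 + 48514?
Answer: 652451791/3990 ≈ 1.6352e+5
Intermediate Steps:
O = -1131318 (O = -9*(77188 + 48514) = -9*125702 = -1131318)
(-26767 + O/(-71820)) + 190273 = (-26767 - 1131318/(-71820)) + 190273 = (-26767 - 1131318*(-1/71820)) + 190273 = (-26767 + 62851/3990) + 190273 = -106737479/3990 + 190273 = 652451791/3990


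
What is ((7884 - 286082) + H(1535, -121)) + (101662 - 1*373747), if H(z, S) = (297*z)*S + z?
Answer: -55712043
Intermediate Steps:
H(z, S) = z + 297*S*z (H(z, S) = 297*S*z + z = z + 297*S*z)
((7884 - 286082) + H(1535, -121)) + (101662 - 1*373747) = ((7884 - 286082) + 1535*(1 + 297*(-121))) + (101662 - 1*373747) = (-278198 + 1535*(1 - 35937)) + (101662 - 373747) = (-278198 + 1535*(-35936)) - 272085 = (-278198 - 55161760) - 272085 = -55439958 - 272085 = -55712043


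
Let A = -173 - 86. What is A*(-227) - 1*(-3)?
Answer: 58796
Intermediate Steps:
A = -259
A*(-227) - 1*(-3) = -259*(-227) - 1*(-3) = 58793 + 3 = 58796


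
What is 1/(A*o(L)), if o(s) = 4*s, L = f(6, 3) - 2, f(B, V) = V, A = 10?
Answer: 1/40 ≈ 0.025000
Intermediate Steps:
L = 1 (L = 3 - 2 = 1)
1/(A*o(L)) = 1/(10*(4*1)) = 1/(10*4) = 1/40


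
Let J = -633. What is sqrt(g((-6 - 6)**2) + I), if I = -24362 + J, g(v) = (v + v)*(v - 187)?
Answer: I*sqrt(37379) ≈ 193.34*I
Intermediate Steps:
g(v) = 2*v*(-187 + v) (g(v) = (2*v)*(-187 + v) = 2*v*(-187 + v))
I = -24995 (I = -24362 - 633 = -24995)
sqrt(g((-6 - 6)**2) + I) = sqrt(2*(-6 - 6)**2*(-187 + (-6 - 6)**2) - 24995) = sqrt(2*(-12)**2*(-187 + (-12)**2) - 24995) = sqrt(2*144*(-187 + 144) - 24995) = sqrt(2*144*(-43) - 24995) = sqrt(-12384 - 24995) = sqrt(-37379) = I*sqrt(37379)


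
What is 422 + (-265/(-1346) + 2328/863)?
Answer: 493556539/1161598 ≈ 424.89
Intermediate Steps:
422 + (-265/(-1346) + 2328/863) = 422 + (-265*(-1/1346) + 2328*(1/863)) = 422 + (265/1346 + 2328/863) = 422 + 3362183/1161598 = 493556539/1161598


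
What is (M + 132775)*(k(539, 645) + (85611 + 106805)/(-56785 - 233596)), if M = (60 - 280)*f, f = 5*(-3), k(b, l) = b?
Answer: 3038806352675/41483 ≈ 7.3254e+7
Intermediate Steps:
f = -15
M = 3300 (M = (60 - 280)*(-15) = -220*(-15) = 3300)
(M + 132775)*(k(539, 645) + (85611 + 106805)/(-56785 - 233596)) = (3300 + 132775)*(539 + (85611 + 106805)/(-56785 - 233596)) = 136075*(539 + 192416/(-290381)) = 136075*(539 + 192416*(-1/290381)) = 136075*(539 - 27488/41483) = 136075*(22331849/41483) = 3038806352675/41483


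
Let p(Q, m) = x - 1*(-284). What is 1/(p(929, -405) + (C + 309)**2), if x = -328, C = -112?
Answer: 1/38765 ≈ 2.5796e-5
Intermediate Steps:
p(Q, m) = -44 (p(Q, m) = -328 - 1*(-284) = -328 + 284 = -44)
1/(p(929, -405) + (C + 309)**2) = 1/(-44 + (-112 + 309)**2) = 1/(-44 + 197**2) = 1/(-44 + 38809) = 1/38765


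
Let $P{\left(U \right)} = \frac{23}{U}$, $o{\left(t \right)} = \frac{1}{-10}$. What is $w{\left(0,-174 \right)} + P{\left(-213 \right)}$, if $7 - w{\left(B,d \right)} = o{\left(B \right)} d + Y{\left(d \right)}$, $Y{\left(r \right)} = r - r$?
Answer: $- \frac{11191}{1065} \approx -10.508$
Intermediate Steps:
$o{\left(t \right)} = - \frac{1}{10}$
$Y{\left(r \right)} = 0$
$w{\left(B,d \right)} = 7 + \frac{d}{10}$ ($w{\left(B,d \right)} = 7 - \left(- \frac{d}{10} + 0\right) = 7 - - \frac{d}{10} = 7 + \frac{d}{10}$)
$w{\left(0,-174 \right)} + P{\left(-213 \right)} = \left(7 + \frac{1}{10} \left(-174\right)\right) + \frac{23}{-213} = \left(7 - \frac{87}{5}\right) + 23 \left(- \frac{1}{213}\right) = - \frac{52}{5} - \frac{23}{213} = - \frac{11191}{1065}$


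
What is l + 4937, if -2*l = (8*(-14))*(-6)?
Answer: 4601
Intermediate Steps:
l = -336 (l = -8*(-14)*(-6)/2 = -(-56)*(-6) = -½*672 = -336)
l + 4937 = -336 + 4937 = 4601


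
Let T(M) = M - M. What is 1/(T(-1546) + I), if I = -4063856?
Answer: -1/4063856 ≈ -2.4607e-7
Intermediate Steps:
T(M) = 0
1/(T(-1546) + I) = 1/(0 - 4063856) = 1/(-4063856) = -1/4063856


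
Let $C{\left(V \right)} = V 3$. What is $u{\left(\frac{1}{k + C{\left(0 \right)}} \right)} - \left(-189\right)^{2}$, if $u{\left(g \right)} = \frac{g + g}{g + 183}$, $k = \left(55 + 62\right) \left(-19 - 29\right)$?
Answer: $- \frac{36711436169}{1027727} \approx -35721.0$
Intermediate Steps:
$C{\left(V \right)} = 3 V$
$k = -5616$ ($k = 117 \left(-48\right) = -5616$)
$u{\left(g \right)} = \frac{2 g}{183 + g}$
$u{\left(\frac{1}{k + C{\left(0 \right)}} \right)} - \left(-189\right)^{2} = \frac{2}{\left(-5616 + 3 \cdot 0\right) \left(183 + \frac{1}{-5616 + 3 \cdot 0}\right)} - \left(-189\right)^{2} = \frac{2}{\left(-5616 + 0\right) \left(183 + \frac{1}{-5616 + 0}\right)} - 35721 = \frac{2}{\left(-5616\right) \left(183 + \frac{1}{-5616}\right)} - 35721 = 2 \left(- \frac{1}{5616}\right) \frac{1}{183 - \frac{1}{5616}} - 35721 = 2 \left(- \frac{1}{5616}\right) \frac{1}{\frac{1027727}{5616}} - 35721 = 2 \left(- \frac{1}{5616}\right) \frac{5616}{1027727} - 35721 = - \frac{2}{1027727} - 35721 = - \frac{36711436169}{1027727}$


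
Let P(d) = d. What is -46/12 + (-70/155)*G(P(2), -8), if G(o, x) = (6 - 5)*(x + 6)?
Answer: -545/186 ≈ -2.9301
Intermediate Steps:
G(o, x) = 6 + x (G(o, x) = 1*(6 + x) = 6 + x)
-46/12 + (-70/155)*G(P(2), -8) = -46/12 + (-70/155)*(6 - 8) = -46*1/12 - 70*1/155*(-2) = -23/6 - 14/31*(-2) = -23/6 + 28/31 = -545/186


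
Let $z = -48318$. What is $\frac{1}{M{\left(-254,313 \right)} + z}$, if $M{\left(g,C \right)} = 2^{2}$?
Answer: $- \frac{1}{48314} \approx -2.0698 \cdot 10^{-5}$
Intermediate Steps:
$M{\left(g,C \right)} = 4$
$\frac{1}{M{\left(-254,313 \right)} + z} = \frac{1}{4 - 48318} = \frac{1}{-48314} = - \frac{1}{48314}$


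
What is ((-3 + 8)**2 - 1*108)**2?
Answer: 6889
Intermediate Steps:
((-3 + 8)**2 - 1*108)**2 = (5**2 - 108)**2 = (25 - 108)**2 = (-83)**2 = 6889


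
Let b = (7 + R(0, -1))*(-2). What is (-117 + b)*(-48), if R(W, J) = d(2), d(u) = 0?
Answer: 6288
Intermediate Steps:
R(W, J) = 0
b = -14 (b = (7 + 0)*(-2) = 7*(-2) = -14)
(-117 + b)*(-48) = (-117 - 14)*(-48) = -131*(-48) = 6288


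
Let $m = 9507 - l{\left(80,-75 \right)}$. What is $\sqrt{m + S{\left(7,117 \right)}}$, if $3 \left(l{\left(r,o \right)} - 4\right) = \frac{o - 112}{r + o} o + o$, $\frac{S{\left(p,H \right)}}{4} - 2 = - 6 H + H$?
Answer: $\sqrt{6261} \approx 79.126$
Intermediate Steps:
$S{\left(p,H \right)} = 8 - 20 H$ ($S{\left(p,H \right)} = 8 + 4 \left(- 6 H + H\right) = 8 + 4 \left(- 5 H\right) = 8 - 20 H$)
$l{\left(r,o \right)} = 4 + \frac{o}{3} + \frac{o \left(-112 + o\right)}{3 \left(o + r\right)}$ ($l{\left(r,o \right)} = 4 + \frac{\frac{o - 112}{r + o} o + o}{3} = 4 + \frac{\frac{-112 + o}{o + r} o + o}{3} = 4 + \frac{\frac{o \left(-112 + o\right)}{o + r} + o}{3} = 4 + \frac{o + \frac{o \left(-112 + o\right)}{o + r}}{3} = 4 + \left(\frac{o}{3} + \frac{o \left(-112 + o\right)}{3 \left(o + r\right)}\right) = 4 + \frac{o}{3} + \frac{o \left(-112 + o\right)}{3 \left(o + r\right)}$)
$m = 8593$ ($m = 9507 - \frac{\left(-100\right) \left(-75\right) + 2 \left(-75\right)^{2} + 12 \cdot 80 - 6000}{3 \left(-75 + 80\right)} = 9507 - \frac{7500 + 2 \cdot 5625 + 960 - 6000}{3 \cdot 5} = 9507 - \frac{1}{3} \cdot \frac{1}{5} \left(7500 + 11250 + 960 - 6000\right) = 9507 - \frac{1}{3} \cdot \frac{1}{5} \cdot 13710 = 9507 - 914 = 8593$)
$\sqrt{m + S{\left(7,117 \right)}} = \sqrt{8593 + \left(8 - 2340\right)} = \sqrt{8593 - 2332} = \sqrt{6261}$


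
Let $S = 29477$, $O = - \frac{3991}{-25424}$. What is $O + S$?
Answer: $\frac{749427239}{25424} \approx 29477.0$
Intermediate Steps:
$O = \frac{3991}{25424}$ ($O = \left(-3991\right) \left(- \frac{1}{25424}\right) = \frac{3991}{25424} \approx 0.15698$)
$O + S = \frac{3991}{25424} + 29477 = \frac{749427239}{25424}$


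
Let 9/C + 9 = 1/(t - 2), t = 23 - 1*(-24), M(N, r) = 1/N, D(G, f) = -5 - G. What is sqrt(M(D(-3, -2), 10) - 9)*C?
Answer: -405*I*sqrt(38)/808 ≈ -3.0898*I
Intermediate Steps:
t = 47 (t = 23 + 24 = 47)
C = -405/404 (C = 9/(-9 + 1/(47 - 2)) = 9/(-9 + 1/45) = 9/(-404/45) = 9*(-45/404) = -405/404 ≈ -1.0025)
sqrt(M(D(-3, -2), 10) - 9)*C = sqrt(1/(-5 - 1*(-3)) - 9)*(-405/404) = sqrt(1/(-5 + 3) - 9)*(-405/404) = sqrt(1/(-2) - 9)*(-405/404) = sqrt(-1/2 - 9)*(-405/404) = sqrt(-19/2)*(-405/404) = (I*sqrt(38)/2)*(-405/404) = -405*I*sqrt(38)/808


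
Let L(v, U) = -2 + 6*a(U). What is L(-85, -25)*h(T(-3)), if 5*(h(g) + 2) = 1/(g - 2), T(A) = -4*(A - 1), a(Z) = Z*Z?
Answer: -260486/35 ≈ -7442.5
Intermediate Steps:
a(Z) = Z**2
T(A) = 4 - 4*A (T(A) = -4*(-1 + A) = 4 - 4*A)
h(g) = -2 + 1/(5*(-2 + g)) (h(g) = -2 + 1/(5*(g - 2)) = -2 + 1/(5*(-2 + g)))
L(v, U) = -2 + 6*U**2
L(-85, -25)*h(T(-3)) = (-2 + 6*(-25)**2)*((21 - 10*(4 - 4*(-3)))/(5*(-2 + (4 - 4*(-3))))) = (-2 + 6*625)*((21 - 10*(4 + 12))/(5*(-2 + (4 + 12)))) = (-2 + 3750)*((21 - 10*16)/(5*(-2 + 16))) = 3748*((1/5)*(21 - 160)/14) = 3748*((1/5)*(1/14)*(-139)) = 3748*(-139/70) = -260486/35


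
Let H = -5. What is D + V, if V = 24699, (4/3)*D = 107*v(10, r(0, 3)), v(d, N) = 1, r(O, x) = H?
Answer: 99117/4 ≈ 24779.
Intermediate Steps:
r(O, x) = -5
D = 321/4 (D = 3*(107*1)/4 = (¾)*107 = 321/4 ≈ 80.250)
D + V = 321/4 + 24699 = 99117/4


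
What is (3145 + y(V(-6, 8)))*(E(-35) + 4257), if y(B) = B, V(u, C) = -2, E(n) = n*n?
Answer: 17229926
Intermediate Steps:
E(n) = n**2
(3145 + y(V(-6, 8)))*(E(-35) + 4257) = (3145 - 2)*((-35)**2 + 4257) = 3143*(1225 + 4257) = 3143*5482 = 17229926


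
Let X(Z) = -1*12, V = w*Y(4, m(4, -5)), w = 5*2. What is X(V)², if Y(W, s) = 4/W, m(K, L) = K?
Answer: 144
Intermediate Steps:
w = 10
V = 10 (V = 10*(4/4) = 10*(4*(¼)) = 10*1 = 10)
X(Z) = -12
X(V)² = (-12)² = 144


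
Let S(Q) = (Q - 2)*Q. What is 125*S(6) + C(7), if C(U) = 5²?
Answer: 3025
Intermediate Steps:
C(U) = 25
S(Q) = Q*(-2 + Q) (S(Q) = (-2 + Q)*Q = Q*(-2 + Q))
125*S(6) + C(7) = 125*(6*(-2 + 6)) + 25 = 125*(6*4) + 25 = 125*24 + 25 = 3000 + 25 = 3025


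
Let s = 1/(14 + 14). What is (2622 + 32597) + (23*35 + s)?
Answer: 1008673/28 ≈ 36024.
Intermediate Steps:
s = 1/28 ≈ 0.035714
(2622 + 32597) + (23*35 + s) = (2622 + 32597) + (23*35 + 1/28) = 35219 + (805 + 1/28) = 35219 + 22541/28 = 1008673/28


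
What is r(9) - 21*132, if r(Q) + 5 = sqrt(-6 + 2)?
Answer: -2777 + 2*I ≈ -2777.0 + 2.0*I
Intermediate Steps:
r(Q) = -5 + 2*I (r(Q) = -5 + sqrt(-6 + 2) = -5 + sqrt(-4) = -5 + 2*I)
r(9) - 21*132 = (-5 + 2*I) - 21*132 = (-5 + 2*I) - 2772 = -2777 + 2*I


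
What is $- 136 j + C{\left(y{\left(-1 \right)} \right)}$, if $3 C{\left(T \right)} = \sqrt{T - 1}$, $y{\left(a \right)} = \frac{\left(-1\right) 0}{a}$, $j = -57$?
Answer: $7752 + \frac{i}{3} \approx 7752.0 + 0.33333 i$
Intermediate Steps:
$y{\left(a \right)} = 0$ ($y{\left(a \right)} = \frac{0}{a} = 0$)
$C{\left(T \right)} = \frac{\sqrt{-1 + T}}{3}$ ($C{\left(T \right)} = \frac{\sqrt{T - 1}}{3} = \frac{\sqrt{-1 + T}}{3}$)
$- 136 j + C{\left(y{\left(-1 \right)} \right)} = \left(-136\right) \left(-57\right) + \frac{\sqrt{-1 + 0}}{3} = 7752 + \frac{\sqrt{-1}}{3} = 7752 + \frac{i}{3}$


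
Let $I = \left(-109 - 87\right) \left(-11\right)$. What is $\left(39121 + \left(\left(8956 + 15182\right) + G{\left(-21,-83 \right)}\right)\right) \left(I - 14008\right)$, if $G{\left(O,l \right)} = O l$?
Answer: $-770403704$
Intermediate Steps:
$I = 2156$ ($I = \left(-196\right) \left(-11\right) = 2156$)
$\left(39121 + \left(\left(8956 + 15182\right) + G{\left(-21,-83 \right)}\right)\right) \left(I - 14008\right) = \left(39121 + \left(\left(8956 + 15182\right) - -1743\right)\right) \left(2156 - 14008\right) = \left(39121 + \left(24138 + 1743\right)\right) \left(-11852\right) = \left(39121 + 25881\right) \left(-11852\right) = 65002 \left(-11852\right) = -770403704$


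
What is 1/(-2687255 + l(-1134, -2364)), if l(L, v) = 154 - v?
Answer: -1/2684737 ≈ -3.7248e-7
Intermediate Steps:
1/(-2687255 + l(-1134, -2364)) = 1/(-2687255 + (154 - 1*(-2364))) = 1/(-2687255 + (154 + 2364)) = 1/(-2687255 + 2518) = 1/(-2684737) = -1/2684737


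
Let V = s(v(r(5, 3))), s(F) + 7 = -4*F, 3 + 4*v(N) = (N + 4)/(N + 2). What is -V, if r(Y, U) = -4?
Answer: 4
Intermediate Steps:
v(N) = -¾ + (4 + N)/(4*(2 + N)) (v(N) = -¾ + ((N + 4)/(N + 2))/4 = -¾ + ((4 + N)/(2 + N))/4 = -¾ + (4 + N)/(4*(2 + N)))
s(F) = -7 - 4*F
V = -4 (V = -7 - 2*(-1 - 1*(-4))/(2 - 4) = -7 - 2*(-1 + 4)/(-2) = -7 - 2*(-1)*3/2 = -7 - 4*(-¾) = -7 + 3 = -4)
-V = -1*(-4) = 4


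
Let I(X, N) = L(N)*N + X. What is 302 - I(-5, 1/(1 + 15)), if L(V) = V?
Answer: 78591/256 ≈ 307.00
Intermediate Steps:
I(X, N) = X + N² (I(X, N) = N*N + X = N² + X = X + N²)
302 - I(-5, 1/(1 + 15)) = 302 - (-5 + (1/(1 + 15))²) = 302 - (-5 + (1/16)²) = 302 - (-5 + 1/256) = 302 - 1*(-1279/256) = 302 + 1279/256 = 78591/256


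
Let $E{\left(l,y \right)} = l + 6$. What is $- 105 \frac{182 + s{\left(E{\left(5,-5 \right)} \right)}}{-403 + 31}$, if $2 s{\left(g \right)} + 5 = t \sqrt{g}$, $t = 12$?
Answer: $\frac{12565}{248} + \frac{105 \sqrt{11}}{62} \approx 56.282$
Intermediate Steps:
$E{\left(l,y \right)} = 6 + l$
$s{\left(g \right)} = - \frac{5}{2} + 6 \sqrt{g}$ ($s{\left(g \right)} = - \frac{5}{2} + \frac{12 \sqrt{g}}{2} = - \frac{5}{2} + 6 \sqrt{g}$)
$- 105 \frac{182 + s{\left(E{\left(5,-5 \right)} \right)}}{-403 + 31} = - 105 \frac{182 - \left(\frac{5}{2} - 6 \sqrt{6 + 5}\right)}{-403 + 31} = - 105 \frac{182 - \left(\frac{5}{2} - 6 \sqrt{11}\right)}{-372} = - 105 \left(\frac{359}{2} + 6 \sqrt{11}\right) \left(- \frac{1}{372}\right) = - 105 \left(- \frac{359}{744} - \frac{\sqrt{11}}{62}\right) = \frac{12565}{248} + \frac{105 \sqrt{11}}{62}$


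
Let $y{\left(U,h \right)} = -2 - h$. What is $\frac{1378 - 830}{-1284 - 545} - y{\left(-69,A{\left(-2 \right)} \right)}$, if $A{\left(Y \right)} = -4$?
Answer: $- \frac{4206}{1829} \approx -2.2996$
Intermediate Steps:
$\frac{1378 - 830}{-1284 - 545} - y{\left(-69,A{\left(-2 \right)} \right)} = \frac{1378 - 830}{-1284 - 545} - \left(-2 - -4\right) = \frac{548}{-1829} - \left(-2 + 4\right) = 548 \left(- \frac{1}{1829}\right) - 2 = - \frac{548}{1829} - 2 = - \frac{4206}{1829}$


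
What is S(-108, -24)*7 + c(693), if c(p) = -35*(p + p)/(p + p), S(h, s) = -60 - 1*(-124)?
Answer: 413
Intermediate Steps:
S(h, s) = 64 (S(h, s) = -60 + 124 = 64)
c(p) = -35 (c(p) = -35*2*p/(2*p) = -35*2*p*1/(2*p) = -35*1 = -35)
S(-108, -24)*7 + c(693) = 64*7 - 35 = 448 - 35 = 413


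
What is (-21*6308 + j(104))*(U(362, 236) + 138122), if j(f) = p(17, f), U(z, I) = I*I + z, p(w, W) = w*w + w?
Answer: -25663217160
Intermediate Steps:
p(w, W) = w + w² (p(w, W) = w² + w = w + w²)
U(z, I) = z + I² (U(z, I) = I² + z = z + I²)
j(f) = 306 (j(f) = 17*(1 + 17) = 17*18 = 306)
(-21*6308 + j(104))*(U(362, 236) + 138122) = (-21*6308 + 306)*((362 + 236²) + 138122) = (-132468 + 306)*((362 + 55696) + 138122) = -132162*(56058 + 138122) = -132162*194180 = -25663217160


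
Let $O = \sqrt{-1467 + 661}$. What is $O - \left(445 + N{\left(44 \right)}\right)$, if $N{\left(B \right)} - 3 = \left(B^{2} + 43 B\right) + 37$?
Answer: $-4313 + i \sqrt{806} \approx -4313.0 + 28.39 i$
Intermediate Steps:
$N{\left(B \right)} = 40 + B^{2} + 43 B$ ($N{\left(B \right)} = 3 + \left(\left(B^{2} + 43 B\right) + 37\right) = 3 + \left(37 + B^{2} + 43 B\right) = 40 + B^{2} + 43 B$)
$O = i \sqrt{806}$ ($O = \sqrt{-806} = i \sqrt{806} \approx 28.39 i$)
$O - \left(445 + N{\left(44 \right)}\right) = i \sqrt{806} - \left(445 + \left(40 + 44^{2} + 43 \cdot 44\right)\right) = i \sqrt{806} - \left(445 + \left(40 + 1936 + 1892\right)\right) = i \sqrt{806} - \left(445 + 3868\right) = i \sqrt{806} - 4313 = -4313 + i \sqrt{806}$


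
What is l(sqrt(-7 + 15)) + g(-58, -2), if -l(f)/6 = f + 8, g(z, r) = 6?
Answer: -42 - 12*sqrt(2) ≈ -58.971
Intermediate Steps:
l(f) = -48 - 6*f (l(f) = -6*(f + 8) = -6*(8 + f) = -48 - 6*f)
l(sqrt(-7 + 15)) + g(-58, -2) = (-48 - 6*sqrt(-7 + 15)) + 6 = (-48 - 12*sqrt(2)) + 6 = -42 - 12*sqrt(2)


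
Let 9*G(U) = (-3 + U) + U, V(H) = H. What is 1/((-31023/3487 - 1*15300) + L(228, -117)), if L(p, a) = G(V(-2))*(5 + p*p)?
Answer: -31383/1749438608 ≈ -1.7939e-5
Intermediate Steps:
G(U) = -1/3 + 2*U/9 (G(U) = ((-3 + U) + U)/9 = (-3 + 2*U)/9 = -1/3 + 2*U/9)
L(p, a) = -35/9 - 7*p**2/9 (L(p, a) = (-1/3 + (2/9)*(-2))*(5 + p*p) = (-1/3 - 4/9)*(5 + p**2) = -7*(5 + p**2)/9 = -35/9 - 7*p**2/9)
1/((-31023/3487 - 1*15300) + L(228, -117)) = 1/((-31023/3487 - 1*15300) + (-35/9 - 7/9*228**2)) = 1/((-31023*1/3487 - 15300) + (-35/9 - 7/9*51984)) = 1/((-31023/3487 - 15300) + (-35/9 - 40432)) = 1/(-53382123/3487 - 363923/9) = 1/(-1749438608/31383) = -31383/1749438608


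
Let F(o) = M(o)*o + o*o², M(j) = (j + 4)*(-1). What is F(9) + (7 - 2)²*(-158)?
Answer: -3338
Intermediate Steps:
M(j) = -4 - j (M(j) = (4 + j)*(-1) = -4 - j)
F(o) = o³ + o*(-4 - o) (F(o) = (-4 - o)*o + o*o² = o*(-4 - o) + o³ = o³ + o*(-4 - o))
F(9) + (7 - 2)²*(-158) = 9*(-4 + 9² - 1*9) + (7 - 2)²*(-158) = 9*(-4 + 81 - 9) + 5²*(-158) = 9*68 + 25*(-158) = 612 - 3950 = -3338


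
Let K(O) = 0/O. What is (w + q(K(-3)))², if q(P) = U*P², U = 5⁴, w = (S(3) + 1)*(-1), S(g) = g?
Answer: 16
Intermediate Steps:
K(O) = 0
w = -4 (w = (3 + 1)*(-1) = 4*(-1) = -4)
U = 625
q(P) = 625*P²
(w + q(K(-3)))² = (-4 + 625*0²)² = (-4 + 625*0)² = (-4 + 0)² = (-4)² = 16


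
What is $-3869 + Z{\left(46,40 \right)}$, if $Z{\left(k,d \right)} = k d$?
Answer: $-2029$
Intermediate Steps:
$Z{\left(k,d \right)} = d k$
$-3869 + Z{\left(46,40 \right)} = -3869 + 40 \cdot 46 = -3869 + 1840 = -2029$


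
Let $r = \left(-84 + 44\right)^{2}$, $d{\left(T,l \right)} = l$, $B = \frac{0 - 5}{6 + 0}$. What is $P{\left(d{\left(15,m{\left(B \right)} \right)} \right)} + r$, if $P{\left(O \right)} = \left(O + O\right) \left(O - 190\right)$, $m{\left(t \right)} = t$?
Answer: $\frac{34525}{18} \approx 1918.1$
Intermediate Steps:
$B = - \frac{5}{6} \approx -0.83333$
$P{\left(O \right)} = 2 O \left(-190 + O\right)$
$r = 1600$ ($r = \left(-40\right)^{2} = 1600$)
$P{\left(d{\left(15,m{\left(B \right)} \right)} \right)} + r = 2 \left(- \frac{5}{6}\right) \left(-190 - \frac{5}{6}\right) + 1600 = 2 \left(- \frac{5}{6}\right) \left(- \frac{1145}{6}\right) + 1600 = \frac{5725}{18} + 1600 = \frac{34525}{18}$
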